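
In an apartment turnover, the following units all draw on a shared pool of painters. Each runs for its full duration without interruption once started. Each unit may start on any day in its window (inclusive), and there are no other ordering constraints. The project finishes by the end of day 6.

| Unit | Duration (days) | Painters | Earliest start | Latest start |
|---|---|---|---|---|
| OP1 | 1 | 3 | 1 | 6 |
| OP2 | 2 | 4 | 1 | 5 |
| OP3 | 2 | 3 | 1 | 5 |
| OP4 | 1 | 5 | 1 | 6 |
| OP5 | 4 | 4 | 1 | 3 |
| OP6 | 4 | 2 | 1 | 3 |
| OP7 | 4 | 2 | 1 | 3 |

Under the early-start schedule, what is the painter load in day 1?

23

At early start, day 1 has: OP1, OP2, OP3, OP4, OP5, OP6, OP7.
Demand: 3 + 4 + 3 + 5 + 4 + 2 + 2 = 23.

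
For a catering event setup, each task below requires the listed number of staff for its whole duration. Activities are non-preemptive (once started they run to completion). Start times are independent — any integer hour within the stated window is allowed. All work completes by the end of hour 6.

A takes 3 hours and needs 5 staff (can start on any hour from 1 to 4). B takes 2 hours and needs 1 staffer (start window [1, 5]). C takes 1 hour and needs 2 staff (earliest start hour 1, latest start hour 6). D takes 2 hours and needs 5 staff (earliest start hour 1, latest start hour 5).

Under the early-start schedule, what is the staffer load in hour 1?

At early start, hour 1 has: A, B, C, D.
Demand: 5 + 1 + 2 + 5 = 13.

13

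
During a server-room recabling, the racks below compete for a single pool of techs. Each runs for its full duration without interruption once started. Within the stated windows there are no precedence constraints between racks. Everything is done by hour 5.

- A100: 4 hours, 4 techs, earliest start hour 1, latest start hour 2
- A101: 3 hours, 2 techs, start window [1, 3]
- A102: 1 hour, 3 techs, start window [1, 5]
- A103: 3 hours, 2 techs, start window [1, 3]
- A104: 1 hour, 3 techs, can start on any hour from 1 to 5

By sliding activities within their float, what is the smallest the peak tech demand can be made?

8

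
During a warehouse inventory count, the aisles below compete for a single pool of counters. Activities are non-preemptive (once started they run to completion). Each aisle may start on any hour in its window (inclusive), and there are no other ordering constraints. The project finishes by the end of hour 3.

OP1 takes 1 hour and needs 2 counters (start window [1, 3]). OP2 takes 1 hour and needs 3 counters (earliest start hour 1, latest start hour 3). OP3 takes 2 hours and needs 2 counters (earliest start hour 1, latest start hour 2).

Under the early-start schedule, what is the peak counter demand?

Early-start schedule: OP1@1, OP2@1, OP3@1.
Load per hour: hour 1: 7, hour 2: 2, hour 3: 0.
Peak is 7.

7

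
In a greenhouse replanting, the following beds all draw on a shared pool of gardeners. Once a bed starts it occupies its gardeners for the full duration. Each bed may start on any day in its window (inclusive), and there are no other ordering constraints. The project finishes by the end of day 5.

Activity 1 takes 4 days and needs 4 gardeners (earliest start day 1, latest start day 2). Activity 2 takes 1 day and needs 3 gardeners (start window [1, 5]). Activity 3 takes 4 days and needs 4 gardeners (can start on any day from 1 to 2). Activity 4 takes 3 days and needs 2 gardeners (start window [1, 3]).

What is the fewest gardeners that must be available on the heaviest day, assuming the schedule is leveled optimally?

Early-start (Activity 1@1, Activity 2@1, Activity 3@1, Activity 4@1) gives peak 13: d1:13  d2:10  d3:10  d4:8  d5:0.
Shift Activity 3→2.
Schedule Activity 1@1, Activity 2@1, Activity 3@2, Activity 4@1: d1:9  d2:10  d3:10  d4:8  d5:4 — peak 10.

10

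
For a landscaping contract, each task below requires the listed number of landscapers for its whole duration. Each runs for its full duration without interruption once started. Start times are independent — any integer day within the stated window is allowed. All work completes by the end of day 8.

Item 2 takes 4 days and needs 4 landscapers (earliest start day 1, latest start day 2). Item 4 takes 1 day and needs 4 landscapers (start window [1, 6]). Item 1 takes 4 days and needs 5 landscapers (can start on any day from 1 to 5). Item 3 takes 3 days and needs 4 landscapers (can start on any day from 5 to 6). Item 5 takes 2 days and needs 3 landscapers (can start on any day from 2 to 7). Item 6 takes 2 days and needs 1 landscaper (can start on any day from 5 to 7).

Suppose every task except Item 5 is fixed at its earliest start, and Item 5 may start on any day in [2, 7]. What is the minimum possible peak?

13

Item 5@2: d1:13  d2:12  d3:12  d4:9  d5:5  d6:5  d7:4  d8:0 → peak 13
Item 5@3: d1:13  d2:9  d3:12  d4:12  d5:5  d6:5  d7:4  d8:0 → peak 13
Item 5@4: d1:13  d2:9  d3:9  d4:12  d5:8  d6:5  d7:4  d8:0 → peak 13
Item 5@5: d1:13  d2:9  d3:9  d4:9  d5:8  d6:8  d7:4  d8:0 → peak 13
Item 5@6: d1:13  d2:9  d3:9  d4:9  d5:5  d6:8  d7:7  d8:0 → peak 13
Item 5@7: d1:13  d2:9  d3:9  d4:9  d5:5  d6:5  d7:7  d8:3 → peak 13
Best is Item 5@2, peak 13.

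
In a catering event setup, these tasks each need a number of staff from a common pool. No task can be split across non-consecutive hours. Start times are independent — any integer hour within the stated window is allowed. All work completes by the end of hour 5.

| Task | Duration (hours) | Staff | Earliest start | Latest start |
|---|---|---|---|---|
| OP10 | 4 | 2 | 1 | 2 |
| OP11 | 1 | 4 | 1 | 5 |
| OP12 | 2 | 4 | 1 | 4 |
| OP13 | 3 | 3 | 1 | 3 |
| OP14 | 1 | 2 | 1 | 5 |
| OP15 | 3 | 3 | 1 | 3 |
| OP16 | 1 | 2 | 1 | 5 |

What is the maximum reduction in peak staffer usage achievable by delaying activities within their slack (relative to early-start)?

11

Early-start peak: h1:20  h2:12  h3:8  h4:2  h5:0 ⇒ 20.
Leveled (OP10@1, OP11@1, OP12@4, OP13@1, OP14@2, OP15@3, OP16@2): h1:9  h2:9  h3:8  h4:9  h5:7 ⇒ 9.
Reduction 20 − 9 = 11.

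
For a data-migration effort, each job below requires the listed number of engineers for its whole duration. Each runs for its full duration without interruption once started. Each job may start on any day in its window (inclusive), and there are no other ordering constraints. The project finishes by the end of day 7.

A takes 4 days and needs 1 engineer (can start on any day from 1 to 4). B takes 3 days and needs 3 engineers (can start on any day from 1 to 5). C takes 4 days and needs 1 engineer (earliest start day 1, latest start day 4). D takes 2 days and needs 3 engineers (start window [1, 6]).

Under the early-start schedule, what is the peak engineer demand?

Early-start schedule: A@1, B@1, C@1, D@1.
Load per day: day 1: 8, day 2: 8, day 3: 5, day 4: 2, day 5: 0, day 6: 0, day 7: 0.
Peak is 8.

8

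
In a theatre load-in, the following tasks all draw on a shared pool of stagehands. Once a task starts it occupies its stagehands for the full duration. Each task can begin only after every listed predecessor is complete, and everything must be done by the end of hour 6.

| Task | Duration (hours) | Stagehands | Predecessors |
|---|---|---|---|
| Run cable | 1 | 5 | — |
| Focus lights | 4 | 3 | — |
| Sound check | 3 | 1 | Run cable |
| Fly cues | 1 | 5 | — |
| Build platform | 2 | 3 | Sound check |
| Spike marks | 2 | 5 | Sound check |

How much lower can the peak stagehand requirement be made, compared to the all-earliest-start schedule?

4

Early-start peak: h1:13  h2:4  h3:4  h4:4  h5:8  h6:8 ⇒ 13.
Leveled (Run cable@1, Focus lights@1, Sound check@2, Fly cues@2, Build platform@5, Spike marks@5): h1:8  h2:9  h3:4  h4:4  h5:8  h6:8 ⇒ 9.
Reduction 13 − 9 = 4.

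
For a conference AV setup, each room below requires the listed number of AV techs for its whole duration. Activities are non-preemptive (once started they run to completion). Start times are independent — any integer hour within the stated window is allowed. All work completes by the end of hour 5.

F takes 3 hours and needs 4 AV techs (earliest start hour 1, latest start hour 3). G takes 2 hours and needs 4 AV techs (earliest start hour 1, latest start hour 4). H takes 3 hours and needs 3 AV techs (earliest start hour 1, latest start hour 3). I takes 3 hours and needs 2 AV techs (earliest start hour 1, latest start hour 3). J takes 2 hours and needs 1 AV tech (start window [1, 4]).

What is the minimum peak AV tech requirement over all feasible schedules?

9

Early-start (F@1, G@1, H@1, I@1, J@1) gives peak 14: h1:14  h2:14  h3:9  h4:0  h5:0.
Shift H→3, I→3.
Schedule F@1, G@1, H@3, I@3, J@1: h1:9  h2:9  h3:9  h4:5  h5:5 — peak 9.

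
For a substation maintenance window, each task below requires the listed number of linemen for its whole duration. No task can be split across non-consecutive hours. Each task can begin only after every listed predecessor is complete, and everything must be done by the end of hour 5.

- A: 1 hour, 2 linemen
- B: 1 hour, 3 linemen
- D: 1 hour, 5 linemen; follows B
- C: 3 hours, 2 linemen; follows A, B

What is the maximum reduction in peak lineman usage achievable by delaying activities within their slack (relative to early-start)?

Early-start peak: h1:5  h2:7  h3:2  h4:2  h5:0 ⇒ 7.
Leveled (A@1, B@1, D@2, C@3): h1:5  h2:5  h3:2  h4:2  h5:2 ⇒ 5.
Reduction 7 − 5 = 2.

2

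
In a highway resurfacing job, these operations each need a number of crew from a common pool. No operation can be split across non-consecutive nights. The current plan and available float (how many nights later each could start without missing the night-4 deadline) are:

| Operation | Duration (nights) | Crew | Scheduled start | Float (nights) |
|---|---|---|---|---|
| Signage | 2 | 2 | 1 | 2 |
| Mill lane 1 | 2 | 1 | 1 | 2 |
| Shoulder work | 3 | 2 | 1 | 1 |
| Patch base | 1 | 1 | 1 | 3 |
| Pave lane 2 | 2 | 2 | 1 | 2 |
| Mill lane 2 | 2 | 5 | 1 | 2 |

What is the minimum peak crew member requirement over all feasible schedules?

Early-start (Signage@1, Mill lane 1@1, Shoulder work@1, Patch base@1, Pave lane 2@1, Mill lane 2@1) gives peak 13: n1:13  n2:12  n3:2  n4:0.
Shift Patch base→4, Mill lane 2→3.
Schedule Signage@1, Mill lane 1@1, Shoulder work@1, Patch base@4, Pave lane 2@1, Mill lane 2@3: n1:7  n2:7  n3:7  n4:6 — peak 7.
Total crew member-nights = 27 over 4 nights ⇒ peak ≥ ⌈27/4⌉ = 7, so 7 is optimal.

7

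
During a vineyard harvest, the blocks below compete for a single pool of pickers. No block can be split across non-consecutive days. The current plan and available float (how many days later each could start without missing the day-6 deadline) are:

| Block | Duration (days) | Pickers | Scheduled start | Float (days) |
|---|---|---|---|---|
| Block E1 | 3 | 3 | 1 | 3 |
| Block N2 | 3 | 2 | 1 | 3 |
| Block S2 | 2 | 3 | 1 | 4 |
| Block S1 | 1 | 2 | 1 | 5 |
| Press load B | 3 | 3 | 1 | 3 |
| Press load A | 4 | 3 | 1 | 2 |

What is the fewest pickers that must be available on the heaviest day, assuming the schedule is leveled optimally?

Early-start (Block E1@1, Block N2@1, Block S2@1, Block S1@1, Press load B@1, Press load A@1) gives peak 16: d1:16  d2:14  d3:11  d4:3  d5:0  d6:0.
Shift Block S1→4, Press load B→4, Press load A→3.
Schedule Block E1@1, Block N2@1, Block S2@1, Block S1@4, Press load B@4, Press load A@3: d1:8  d2:8  d3:8  d4:8  d5:6  d6:6 — peak 8.
Total picker-days = 44 over 6 days ⇒ peak ≥ ⌈44/6⌉ = 8, so 8 is optimal.

8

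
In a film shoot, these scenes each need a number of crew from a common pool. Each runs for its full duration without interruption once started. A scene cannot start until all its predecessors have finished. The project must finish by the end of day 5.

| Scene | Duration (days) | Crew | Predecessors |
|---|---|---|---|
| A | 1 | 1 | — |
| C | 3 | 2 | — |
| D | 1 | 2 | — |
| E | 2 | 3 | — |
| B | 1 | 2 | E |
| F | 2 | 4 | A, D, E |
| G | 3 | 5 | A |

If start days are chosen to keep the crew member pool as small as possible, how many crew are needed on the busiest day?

9

Early-start (A@1, C@1, D@1, E@1, B@3, F@3, G@2) gives peak 13: d1:8  d2:10  d3:13  d4:9  d5:0.
Shift F→4, G→3.
Schedule A@1, C@1, D@1, E@1, B@3, F@4, G@3: d1:8  d2:5  d3:9  d4:9  d5:9 — peak 9.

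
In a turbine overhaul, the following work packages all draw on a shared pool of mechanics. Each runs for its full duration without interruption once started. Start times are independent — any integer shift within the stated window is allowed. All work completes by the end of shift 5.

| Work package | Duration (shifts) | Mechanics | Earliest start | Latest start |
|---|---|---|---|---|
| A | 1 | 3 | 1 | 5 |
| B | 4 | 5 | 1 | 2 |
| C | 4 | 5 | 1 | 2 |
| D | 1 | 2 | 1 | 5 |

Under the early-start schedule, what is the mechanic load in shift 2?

10

At early start, shift 2 has: B, C.
Demand: 5 + 5 = 10.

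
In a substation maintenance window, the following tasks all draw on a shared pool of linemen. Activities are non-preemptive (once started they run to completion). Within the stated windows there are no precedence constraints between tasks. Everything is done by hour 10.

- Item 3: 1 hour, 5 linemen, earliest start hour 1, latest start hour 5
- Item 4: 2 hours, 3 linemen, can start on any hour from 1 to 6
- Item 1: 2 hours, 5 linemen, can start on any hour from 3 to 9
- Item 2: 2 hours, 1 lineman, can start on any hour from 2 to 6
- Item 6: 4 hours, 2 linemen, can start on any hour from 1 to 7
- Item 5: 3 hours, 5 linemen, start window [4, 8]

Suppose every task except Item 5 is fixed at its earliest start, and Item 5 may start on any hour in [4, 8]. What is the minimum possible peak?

Item 5@4: h1:10  h2:6  h3:8  h4:12  h5:5  h6:5  h7:0  h8:0  h9:0  h10:0 → peak 12
Item 5@5: h1:10  h2:6  h3:8  h4:7  h5:5  h6:5  h7:5  h8:0  h9:0  h10:0 → peak 10
Item 5@6: h1:10  h2:6  h3:8  h4:7  h5:0  h6:5  h7:5  h8:5  h9:0  h10:0 → peak 10
Item 5@7: h1:10  h2:6  h3:8  h4:7  h5:0  h6:0  h7:5  h8:5  h9:5  h10:0 → peak 10
Item 5@8: h1:10  h2:6  h3:8  h4:7  h5:0  h6:0  h7:0  h8:5  h9:5  h10:5 → peak 10
Best is Item 5@5, peak 10.

10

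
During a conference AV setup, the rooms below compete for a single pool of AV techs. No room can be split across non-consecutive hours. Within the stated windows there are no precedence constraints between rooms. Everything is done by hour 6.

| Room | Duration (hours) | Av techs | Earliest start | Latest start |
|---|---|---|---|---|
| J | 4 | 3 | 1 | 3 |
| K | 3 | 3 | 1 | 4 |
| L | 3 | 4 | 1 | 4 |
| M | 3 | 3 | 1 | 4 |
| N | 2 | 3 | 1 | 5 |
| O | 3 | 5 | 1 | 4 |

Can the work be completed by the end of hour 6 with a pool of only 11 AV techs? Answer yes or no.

Schedule J@1, K@1, L@1, M@4, N@5, O@4: h1:10  h2:10  h3:10  h4:11  h5:11  h6:11 — peak 11 ≤ 11.

yes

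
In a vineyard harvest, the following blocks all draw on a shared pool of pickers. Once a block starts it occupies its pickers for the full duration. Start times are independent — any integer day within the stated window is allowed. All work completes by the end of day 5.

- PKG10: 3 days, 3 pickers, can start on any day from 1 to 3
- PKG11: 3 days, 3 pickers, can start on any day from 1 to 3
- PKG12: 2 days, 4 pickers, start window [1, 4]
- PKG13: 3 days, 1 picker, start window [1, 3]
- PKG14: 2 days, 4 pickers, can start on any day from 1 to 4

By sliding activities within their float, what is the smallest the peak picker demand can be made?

8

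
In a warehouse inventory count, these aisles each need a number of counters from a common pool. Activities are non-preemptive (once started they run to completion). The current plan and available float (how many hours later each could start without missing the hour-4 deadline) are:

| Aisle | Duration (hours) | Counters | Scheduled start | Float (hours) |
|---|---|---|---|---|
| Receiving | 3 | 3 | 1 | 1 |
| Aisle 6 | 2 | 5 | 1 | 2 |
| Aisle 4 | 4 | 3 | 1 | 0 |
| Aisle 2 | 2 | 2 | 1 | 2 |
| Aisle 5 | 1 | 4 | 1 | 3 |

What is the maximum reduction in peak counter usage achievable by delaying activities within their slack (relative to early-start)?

6

Early-start peak: h1:17  h2:13  h3:6  h4:3 ⇒ 17.
Leveled (Receiving@1, Aisle 6@1, Aisle 4@1, Aisle 2@3, Aisle 5@4): h1:11  h2:11  h3:8  h4:9 ⇒ 11.
Reduction 17 − 11 = 6.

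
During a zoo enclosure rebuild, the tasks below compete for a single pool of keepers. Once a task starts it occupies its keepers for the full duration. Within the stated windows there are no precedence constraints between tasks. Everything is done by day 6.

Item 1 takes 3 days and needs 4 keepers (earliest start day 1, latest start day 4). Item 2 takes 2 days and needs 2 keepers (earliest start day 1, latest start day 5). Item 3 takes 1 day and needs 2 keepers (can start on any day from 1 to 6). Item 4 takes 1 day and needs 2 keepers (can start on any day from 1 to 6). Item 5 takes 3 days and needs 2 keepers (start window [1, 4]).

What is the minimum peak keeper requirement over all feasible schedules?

6

Early-start (Item 1@1, Item 2@1, Item 3@1, Item 4@1, Item 5@1) gives peak 12: d1:12  d2:8  d3:6  d4:0  d5:0  d6:0.
Shift Item 3→3, Item 4→4, Item 5→4.
Schedule Item 1@1, Item 2@1, Item 3@3, Item 4@4, Item 5@4: d1:6  d2:6  d3:6  d4:4  d5:2  d6:2 — peak 6.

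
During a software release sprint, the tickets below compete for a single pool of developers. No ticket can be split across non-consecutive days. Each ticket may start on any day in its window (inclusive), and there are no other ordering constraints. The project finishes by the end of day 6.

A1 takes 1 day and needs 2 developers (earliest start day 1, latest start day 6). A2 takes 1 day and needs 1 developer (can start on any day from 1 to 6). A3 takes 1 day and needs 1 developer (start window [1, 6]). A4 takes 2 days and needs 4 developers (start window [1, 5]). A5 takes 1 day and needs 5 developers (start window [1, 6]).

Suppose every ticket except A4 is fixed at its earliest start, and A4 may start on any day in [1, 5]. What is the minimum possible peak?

A4@1: d1:13  d2:4  d3:0  d4:0  d5:0  d6:0 → peak 13
A4@2: d1:9  d2:4  d3:4  d4:0  d5:0  d6:0 → peak 9
A4@3: d1:9  d2:0  d3:4  d4:4  d5:0  d6:0 → peak 9
A4@4: d1:9  d2:0  d3:0  d4:4  d5:4  d6:0 → peak 9
A4@5: d1:9  d2:0  d3:0  d4:0  d5:4  d6:4 → peak 9
Best is A4@2, peak 9.

9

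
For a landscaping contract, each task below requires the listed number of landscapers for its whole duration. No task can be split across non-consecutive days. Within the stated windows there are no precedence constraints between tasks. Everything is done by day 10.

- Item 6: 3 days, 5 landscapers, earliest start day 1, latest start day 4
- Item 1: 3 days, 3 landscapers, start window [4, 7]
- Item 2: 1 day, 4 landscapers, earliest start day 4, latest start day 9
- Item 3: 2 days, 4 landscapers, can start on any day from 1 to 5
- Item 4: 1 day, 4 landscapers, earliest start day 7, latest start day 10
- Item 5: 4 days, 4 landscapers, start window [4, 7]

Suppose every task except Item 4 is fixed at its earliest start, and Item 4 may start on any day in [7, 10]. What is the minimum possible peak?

11

Item 4@7: d1:9  d2:9  d3:5  d4:11  d5:7  d6:7  d7:8  d8:0  d9:0  d10:0 → peak 11
Item 4@8: d1:9  d2:9  d3:5  d4:11  d5:7  d6:7  d7:4  d8:4  d9:0  d10:0 → peak 11
Item 4@9: d1:9  d2:9  d3:5  d4:11  d5:7  d6:7  d7:4  d8:0  d9:4  d10:0 → peak 11
Item 4@10: d1:9  d2:9  d3:5  d4:11  d5:7  d6:7  d7:4  d8:0  d9:0  d10:4 → peak 11
Best is Item 4@7, peak 11.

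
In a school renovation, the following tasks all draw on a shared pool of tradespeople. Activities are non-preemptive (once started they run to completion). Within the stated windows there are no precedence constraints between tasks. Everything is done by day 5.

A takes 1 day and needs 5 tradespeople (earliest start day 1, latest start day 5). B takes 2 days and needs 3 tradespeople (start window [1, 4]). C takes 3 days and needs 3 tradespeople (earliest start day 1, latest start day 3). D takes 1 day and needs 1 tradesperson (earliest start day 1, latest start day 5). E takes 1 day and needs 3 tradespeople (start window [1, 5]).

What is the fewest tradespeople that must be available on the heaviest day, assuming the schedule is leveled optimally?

Early-start (A@1, B@1, C@1, D@1, E@1) gives peak 15: d1:15  d2:6  d3:3  d4:0  d5:0.
Shift B→2, C→2, E→4.
Schedule A@1, B@2, C@2, D@1, E@4: d1:6  d2:6  d3:6  d4:6  d5:0 — peak 6.

6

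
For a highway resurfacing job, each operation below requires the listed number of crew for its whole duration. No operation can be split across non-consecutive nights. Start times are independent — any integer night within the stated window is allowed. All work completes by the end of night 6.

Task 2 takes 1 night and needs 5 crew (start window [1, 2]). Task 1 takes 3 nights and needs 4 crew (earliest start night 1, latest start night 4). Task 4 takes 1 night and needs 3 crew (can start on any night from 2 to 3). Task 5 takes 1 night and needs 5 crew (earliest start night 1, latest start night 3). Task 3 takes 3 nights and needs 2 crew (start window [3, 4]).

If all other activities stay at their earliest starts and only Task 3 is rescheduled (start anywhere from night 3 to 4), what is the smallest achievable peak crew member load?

14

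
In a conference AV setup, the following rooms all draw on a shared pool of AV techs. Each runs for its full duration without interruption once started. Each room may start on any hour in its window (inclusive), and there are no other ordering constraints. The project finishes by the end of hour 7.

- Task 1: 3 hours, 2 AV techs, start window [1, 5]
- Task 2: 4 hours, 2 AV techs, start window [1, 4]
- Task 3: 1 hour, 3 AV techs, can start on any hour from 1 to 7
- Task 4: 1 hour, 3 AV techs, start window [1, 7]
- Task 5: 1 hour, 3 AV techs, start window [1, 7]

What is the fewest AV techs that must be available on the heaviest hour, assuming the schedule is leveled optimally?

4

Early-start (Task 1@1, Task 2@1, Task 3@1, Task 4@1, Task 5@1) gives peak 13: h1:13  h2:4  h3:4  h4:2  h5:0  h6:0  h7:0.
Shift Task 3→5, Task 4→6, Task 5→7.
Schedule Task 1@1, Task 2@1, Task 3@5, Task 4@6, Task 5@7: h1:4  h2:4  h3:4  h4:2  h5:3  h6:3  h7:3 — peak 4.
Total AV tech-hours = 23 over 7 hours ⇒ peak ≥ ⌈23/7⌉ = 4, so 4 is optimal.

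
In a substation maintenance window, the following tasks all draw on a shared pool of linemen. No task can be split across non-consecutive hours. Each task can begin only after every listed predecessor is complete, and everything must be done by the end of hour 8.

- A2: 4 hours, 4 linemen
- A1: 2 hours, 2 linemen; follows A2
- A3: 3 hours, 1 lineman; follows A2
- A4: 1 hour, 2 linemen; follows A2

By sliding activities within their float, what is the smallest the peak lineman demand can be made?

4

Early-start (A2@1, A1@5, A3@5, A4@5) gives peak 5: h1:4  h2:4  h3:4  h4:4  h5:5  h6:3  h7:1  h8:0.
Shift A4→7.
Schedule A2@1, A1@5, A3@5, A4@7: h1:4  h2:4  h3:4  h4:4  h5:3  h6:3  h7:3  h8:0 — peak 4.
Total lineman-hours = 25 over 8 hours ⇒ peak ≥ ⌈25/8⌉ = 4, so 4 is optimal.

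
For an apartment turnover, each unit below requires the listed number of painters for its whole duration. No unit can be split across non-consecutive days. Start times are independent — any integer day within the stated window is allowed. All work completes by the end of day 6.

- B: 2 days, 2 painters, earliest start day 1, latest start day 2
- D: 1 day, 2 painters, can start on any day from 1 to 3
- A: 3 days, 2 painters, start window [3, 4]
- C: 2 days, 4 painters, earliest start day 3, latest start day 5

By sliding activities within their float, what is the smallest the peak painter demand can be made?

6

Schedule B@1, D@1, A@3, C@3: d1:4  d2:2  d3:6  d4:6  d5:2  d6:0 — peak 6.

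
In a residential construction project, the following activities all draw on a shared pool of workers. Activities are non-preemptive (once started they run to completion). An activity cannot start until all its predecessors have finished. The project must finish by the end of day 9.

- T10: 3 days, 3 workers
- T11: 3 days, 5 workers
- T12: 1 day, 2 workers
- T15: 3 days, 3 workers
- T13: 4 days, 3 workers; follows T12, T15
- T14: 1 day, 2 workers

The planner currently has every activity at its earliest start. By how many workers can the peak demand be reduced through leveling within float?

Early-start peak: d1:15  d2:11  d3:11  d4:3  d5:3  d6:3  d7:3  d8:0  d9:0 ⇒ 15.
Leveled (T10@1, T11@4, T12@1, T15@1, T13@4, T14@2): d1:8  d2:8  d3:6  d4:8  d5:8  d6:8  d7:3  d8:0  d9:0 ⇒ 8.
Reduction 15 − 8 = 7.

7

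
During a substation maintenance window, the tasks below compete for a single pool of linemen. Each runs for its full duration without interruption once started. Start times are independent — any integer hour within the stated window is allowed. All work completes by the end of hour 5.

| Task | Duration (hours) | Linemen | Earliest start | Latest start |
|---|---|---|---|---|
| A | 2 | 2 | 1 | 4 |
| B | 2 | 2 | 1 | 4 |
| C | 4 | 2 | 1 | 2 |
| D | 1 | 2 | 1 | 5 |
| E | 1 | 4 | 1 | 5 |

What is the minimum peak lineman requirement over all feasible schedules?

6

Early-start (A@1, B@1, C@1, D@1, E@1) gives peak 12: h1:12  h2:6  h3:2  h4:2  h5:0.
Shift D→3, E→4.
Schedule A@1, B@1, C@1, D@3, E@4: h1:6  h2:6  h3:4  h4:6  h5:0 — peak 6.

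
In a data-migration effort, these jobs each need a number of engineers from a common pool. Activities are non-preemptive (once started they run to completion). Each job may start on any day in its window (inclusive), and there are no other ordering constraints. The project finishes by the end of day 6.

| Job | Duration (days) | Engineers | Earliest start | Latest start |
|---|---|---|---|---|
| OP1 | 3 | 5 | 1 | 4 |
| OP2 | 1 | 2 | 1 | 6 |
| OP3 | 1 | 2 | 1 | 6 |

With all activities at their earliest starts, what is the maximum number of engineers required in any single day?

9

Early-start schedule: OP1@1, OP2@1, OP3@1.
Load per day: day 1: 9, day 2: 5, day 3: 5, day 4: 0, day 5: 0, day 6: 0.
Peak is 9.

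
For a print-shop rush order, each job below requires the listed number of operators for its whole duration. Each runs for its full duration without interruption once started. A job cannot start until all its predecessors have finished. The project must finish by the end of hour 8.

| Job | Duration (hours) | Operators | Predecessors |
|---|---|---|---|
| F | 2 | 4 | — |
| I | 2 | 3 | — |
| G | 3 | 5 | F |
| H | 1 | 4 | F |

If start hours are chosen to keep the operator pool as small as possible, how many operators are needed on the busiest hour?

Early-start (F@1, I@1, G@3, H@3) gives peak 9: h1:7  h2:7  h3:9  h4:5  h5:5  h6:0  h7:0  h8:0.
Shift I→3, G→5, H→8.
Schedule F@1, I@3, G@5, H@8: h1:4  h2:4  h3:3  h4:3  h5:5  h6:5  h7:5  h8:4 — peak 5.
Total operator-hours = 33 over 8 hours ⇒ peak ≥ ⌈33/8⌉ = 5, so 5 is optimal.

5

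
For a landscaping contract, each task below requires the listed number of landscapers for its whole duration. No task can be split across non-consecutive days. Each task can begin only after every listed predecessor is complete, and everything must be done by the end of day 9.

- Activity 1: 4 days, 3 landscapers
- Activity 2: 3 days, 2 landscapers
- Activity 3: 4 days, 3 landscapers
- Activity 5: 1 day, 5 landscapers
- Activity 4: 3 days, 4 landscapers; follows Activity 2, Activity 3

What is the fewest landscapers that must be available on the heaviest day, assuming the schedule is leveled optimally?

7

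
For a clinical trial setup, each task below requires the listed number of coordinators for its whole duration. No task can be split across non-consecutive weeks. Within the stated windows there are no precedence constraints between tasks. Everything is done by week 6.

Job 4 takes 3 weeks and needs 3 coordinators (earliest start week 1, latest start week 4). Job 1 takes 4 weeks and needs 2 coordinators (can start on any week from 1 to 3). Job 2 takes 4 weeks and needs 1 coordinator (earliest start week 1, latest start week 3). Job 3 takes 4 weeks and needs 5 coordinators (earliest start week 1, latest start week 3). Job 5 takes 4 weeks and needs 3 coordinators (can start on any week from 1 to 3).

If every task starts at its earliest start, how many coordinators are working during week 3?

14

At early start, week 3 has: Job 4, Job 1, Job 2, Job 3, Job 5.
Demand: 3 + 2 + 1 + 5 + 3 = 14.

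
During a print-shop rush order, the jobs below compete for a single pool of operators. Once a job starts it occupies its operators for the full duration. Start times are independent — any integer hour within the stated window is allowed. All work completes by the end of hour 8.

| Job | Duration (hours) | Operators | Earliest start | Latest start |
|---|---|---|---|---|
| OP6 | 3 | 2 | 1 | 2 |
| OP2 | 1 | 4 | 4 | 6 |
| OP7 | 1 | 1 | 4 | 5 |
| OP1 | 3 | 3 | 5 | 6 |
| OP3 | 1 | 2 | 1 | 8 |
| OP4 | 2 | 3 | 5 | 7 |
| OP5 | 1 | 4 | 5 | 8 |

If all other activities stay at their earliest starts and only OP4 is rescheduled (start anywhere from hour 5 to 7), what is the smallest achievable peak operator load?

7

OP4@5: h1:4  h2:2  h3:2  h4:5  h5:10  h6:6  h7:3  h8:0 → peak 10
OP4@6: h1:4  h2:2  h3:2  h4:5  h5:7  h6:6  h7:6  h8:0 → peak 7
OP4@7: h1:4  h2:2  h3:2  h4:5  h5:7  h6:3  h7:6  h8:3 → peak 7
Best is OP4@6, peak 7.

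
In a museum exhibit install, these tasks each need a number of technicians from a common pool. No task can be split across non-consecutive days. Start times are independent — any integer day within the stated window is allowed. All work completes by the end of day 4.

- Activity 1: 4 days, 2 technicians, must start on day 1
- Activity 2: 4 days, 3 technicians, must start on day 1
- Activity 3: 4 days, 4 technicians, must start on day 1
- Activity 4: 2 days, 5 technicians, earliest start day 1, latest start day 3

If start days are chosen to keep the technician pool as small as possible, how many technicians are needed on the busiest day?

14

Schedule Activity 1@1, Activity 2@1, Activity 3@1, Activity 4@1: d1:14  d2:14  d3:9  d4:9 — peak 14.
No arrangement of the 3 feasible schedules does better.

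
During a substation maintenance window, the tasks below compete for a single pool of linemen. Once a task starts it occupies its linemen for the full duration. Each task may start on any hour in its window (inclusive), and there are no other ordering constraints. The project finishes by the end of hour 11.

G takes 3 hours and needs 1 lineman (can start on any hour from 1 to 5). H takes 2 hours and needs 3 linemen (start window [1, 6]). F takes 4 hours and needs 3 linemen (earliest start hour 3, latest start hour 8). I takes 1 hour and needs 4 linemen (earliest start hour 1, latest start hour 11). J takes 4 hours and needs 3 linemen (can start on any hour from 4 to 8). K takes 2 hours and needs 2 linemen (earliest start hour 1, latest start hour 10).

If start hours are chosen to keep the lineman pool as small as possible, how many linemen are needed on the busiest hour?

5

Early-start (G@1, H@1, F@3, I@1, J@4, K@1) gives peak 10: h1:10  h2:6  h3:4  h4:6  h5:6  h6:6  h7:3  h8:0  h9:0  h10:0  h11:0.
Shift I→7, J→8, K→4.
Schedule G@1, H@1, F@3, I@7, J@8, K@4: h1:4  h2:4  h3:4  h4:5  h5:5  h6:3  h7:4  h8:3  h9:3  h10:3  h11:3 — peak 5.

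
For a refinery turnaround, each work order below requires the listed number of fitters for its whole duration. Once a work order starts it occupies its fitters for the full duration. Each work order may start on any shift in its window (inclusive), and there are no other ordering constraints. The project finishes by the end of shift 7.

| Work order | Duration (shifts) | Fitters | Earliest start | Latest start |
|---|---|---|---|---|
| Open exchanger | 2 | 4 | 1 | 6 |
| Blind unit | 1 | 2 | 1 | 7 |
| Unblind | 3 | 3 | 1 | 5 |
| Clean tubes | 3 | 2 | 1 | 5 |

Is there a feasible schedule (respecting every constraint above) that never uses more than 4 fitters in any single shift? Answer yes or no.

The minimum achievable peak is 5; 4 < 5, so no feasible schedule stays within the cap.

no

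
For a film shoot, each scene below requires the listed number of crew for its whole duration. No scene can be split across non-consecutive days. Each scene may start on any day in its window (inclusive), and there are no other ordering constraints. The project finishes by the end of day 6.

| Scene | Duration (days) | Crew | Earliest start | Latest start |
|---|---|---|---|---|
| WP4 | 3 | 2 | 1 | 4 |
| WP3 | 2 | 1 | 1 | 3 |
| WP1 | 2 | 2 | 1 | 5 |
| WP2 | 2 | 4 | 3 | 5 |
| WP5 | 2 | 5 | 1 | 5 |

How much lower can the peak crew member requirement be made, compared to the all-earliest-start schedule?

4

Early-start peak: d1:10  d2:10  d3:6  d4:4  d5:0  d6:0 ⇒ 10.
Leveled (WP4@1, WP3@1, WP1@1, WP2@3, WP5@5): d1:5  d2:5  d3:6  d4:4  d5:5  d6:5 ⇒ 6.
Reduction 10 − 6 = 4.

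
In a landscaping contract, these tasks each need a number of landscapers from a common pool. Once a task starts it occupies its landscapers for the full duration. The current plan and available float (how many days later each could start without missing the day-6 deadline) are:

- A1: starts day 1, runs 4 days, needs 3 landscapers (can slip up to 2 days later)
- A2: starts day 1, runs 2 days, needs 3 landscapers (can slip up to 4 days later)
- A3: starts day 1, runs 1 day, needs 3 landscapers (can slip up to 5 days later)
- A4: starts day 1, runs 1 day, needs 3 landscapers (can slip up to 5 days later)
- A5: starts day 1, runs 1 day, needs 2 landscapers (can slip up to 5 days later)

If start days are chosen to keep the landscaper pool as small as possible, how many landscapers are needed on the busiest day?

6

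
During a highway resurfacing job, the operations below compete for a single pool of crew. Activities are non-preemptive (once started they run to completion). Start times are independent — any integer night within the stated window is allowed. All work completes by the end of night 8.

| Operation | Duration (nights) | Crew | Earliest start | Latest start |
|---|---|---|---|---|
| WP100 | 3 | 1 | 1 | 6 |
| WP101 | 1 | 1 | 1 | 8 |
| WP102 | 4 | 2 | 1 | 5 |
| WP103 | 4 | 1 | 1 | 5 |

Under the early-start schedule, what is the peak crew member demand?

5

Early-start schedule: WP100@1, WP101@1, WP102@1, WP103@1.
Load per night: night 1: 5, night 2: 4, night 3: 4, night 4: 3, night 5: 0, night 6: 0, night 7: 0, night 8: 0.
Peak is 5.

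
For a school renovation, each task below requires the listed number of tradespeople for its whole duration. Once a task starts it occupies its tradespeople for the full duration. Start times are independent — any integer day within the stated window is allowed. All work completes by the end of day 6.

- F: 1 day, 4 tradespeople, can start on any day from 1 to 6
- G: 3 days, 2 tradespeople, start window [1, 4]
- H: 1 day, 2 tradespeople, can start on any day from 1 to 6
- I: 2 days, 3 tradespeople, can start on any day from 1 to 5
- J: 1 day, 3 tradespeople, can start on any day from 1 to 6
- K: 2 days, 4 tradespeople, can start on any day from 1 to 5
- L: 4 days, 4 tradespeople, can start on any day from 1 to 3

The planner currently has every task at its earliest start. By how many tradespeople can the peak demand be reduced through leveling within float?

Early-start peak: d1:22  d2:13  d3:6  d4:4  d5:0  d6:0 ⇒ 22.
Leveled (F@1, G@2, H@3, I@1, J@2, K@5, L@3): d1:7  d2:8  d3:8  d4:6  d5:8  d6:8 ⇒ 8.
Reduction 22 − 8 = 14.

14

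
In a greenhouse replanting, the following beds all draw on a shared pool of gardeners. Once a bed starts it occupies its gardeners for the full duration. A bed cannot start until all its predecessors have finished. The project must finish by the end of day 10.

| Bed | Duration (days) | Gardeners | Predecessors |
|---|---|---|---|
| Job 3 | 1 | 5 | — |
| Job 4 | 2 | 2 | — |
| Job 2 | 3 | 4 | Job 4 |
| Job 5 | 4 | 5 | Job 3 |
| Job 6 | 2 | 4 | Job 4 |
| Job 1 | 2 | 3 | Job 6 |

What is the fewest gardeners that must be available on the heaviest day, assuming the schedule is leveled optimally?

7

Early-start (Job 3@1, Job 4@1, Job 2@3, Job 5@2, Job 6@3, Job 1@5) gives peak 13: d1:7  d2:7  d3:13  d4:13  d5:12  d6:3  d7:0  d8:0  d9:0  d10:0.
Shift Job 2→8, Job 6→6, Job 1→8.
Schedule Job 3@1, Job 4@1, Job 2@8, Job 5@2, Job 6@6, Job 1@8: d1:7  d2:7  d3:5  d4:5  d5:5  d6:4  d7:4  d8:7  d9:7  d10:4 — peak 7.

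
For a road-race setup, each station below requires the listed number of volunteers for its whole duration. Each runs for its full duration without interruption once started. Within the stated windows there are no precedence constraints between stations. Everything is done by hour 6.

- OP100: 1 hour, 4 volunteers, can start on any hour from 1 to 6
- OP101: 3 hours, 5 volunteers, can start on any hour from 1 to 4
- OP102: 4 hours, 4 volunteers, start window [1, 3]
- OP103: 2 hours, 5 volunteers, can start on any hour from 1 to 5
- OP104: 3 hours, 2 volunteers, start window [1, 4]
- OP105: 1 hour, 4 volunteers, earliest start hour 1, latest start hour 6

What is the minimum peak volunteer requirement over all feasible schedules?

10

Early-start (OP100@1, OP101@1, OP102@1, OP103@1, OP104@1, OP105@1) gives peak 24: h1:24  h2:16  h3:11  h4:4  h5:0  h6:0.
Shift OP101→4, OP103→5, OP105→2.
Schedule OP100@1, OP101@4, OP102@1, OP103@5, OP104@1, OP105@2: h1:10  h2:10  h3:6  h4:9  h5:10  h6:10 — peak 10.
Total volunteer-hours = 55 over 6 hours ⇒ peak ≥ ⌈55/6⌉ = 10, so 10 is optimal.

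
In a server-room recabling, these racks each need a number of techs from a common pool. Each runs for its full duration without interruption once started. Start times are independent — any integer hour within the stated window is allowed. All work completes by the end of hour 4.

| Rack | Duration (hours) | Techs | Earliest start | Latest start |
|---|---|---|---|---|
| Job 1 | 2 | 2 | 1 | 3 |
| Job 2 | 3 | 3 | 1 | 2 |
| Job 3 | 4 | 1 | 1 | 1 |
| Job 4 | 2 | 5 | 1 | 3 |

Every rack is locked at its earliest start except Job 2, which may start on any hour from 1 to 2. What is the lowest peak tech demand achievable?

11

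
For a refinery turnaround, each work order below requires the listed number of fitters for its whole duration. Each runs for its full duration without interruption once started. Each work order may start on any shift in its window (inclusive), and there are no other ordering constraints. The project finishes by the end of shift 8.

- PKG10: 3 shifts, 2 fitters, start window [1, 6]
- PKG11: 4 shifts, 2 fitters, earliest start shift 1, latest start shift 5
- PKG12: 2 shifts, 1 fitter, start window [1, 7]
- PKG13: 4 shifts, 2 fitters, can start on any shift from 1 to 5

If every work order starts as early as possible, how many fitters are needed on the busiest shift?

7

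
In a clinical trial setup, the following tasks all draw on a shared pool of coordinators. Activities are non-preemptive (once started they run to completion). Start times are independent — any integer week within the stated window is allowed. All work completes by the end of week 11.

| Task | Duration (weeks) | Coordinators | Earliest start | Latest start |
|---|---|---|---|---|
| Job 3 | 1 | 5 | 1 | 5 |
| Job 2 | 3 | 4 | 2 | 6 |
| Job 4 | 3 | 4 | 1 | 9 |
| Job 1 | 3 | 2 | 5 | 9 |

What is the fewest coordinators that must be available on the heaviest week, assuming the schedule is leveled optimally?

Early-start (Job 3@1, Job 2@2, Job 4@1, Job 1@5) gives peak 9: w1:9  w2:8  w3:8  w4:4  w5:2  w6:2  w7:2  w8:0  w9:0  w10:0  w11:0.
Shift Job 4→5, Job 1→8.
Schedule Job 3@1, Job 2@2, Job 4@5, Job 1@8: w1:5  w2:4  w3:4  w4:4  w5:4  w6:4  w7:4  w8:2  w9:2  w10:2  w11:0 — peak 5.

5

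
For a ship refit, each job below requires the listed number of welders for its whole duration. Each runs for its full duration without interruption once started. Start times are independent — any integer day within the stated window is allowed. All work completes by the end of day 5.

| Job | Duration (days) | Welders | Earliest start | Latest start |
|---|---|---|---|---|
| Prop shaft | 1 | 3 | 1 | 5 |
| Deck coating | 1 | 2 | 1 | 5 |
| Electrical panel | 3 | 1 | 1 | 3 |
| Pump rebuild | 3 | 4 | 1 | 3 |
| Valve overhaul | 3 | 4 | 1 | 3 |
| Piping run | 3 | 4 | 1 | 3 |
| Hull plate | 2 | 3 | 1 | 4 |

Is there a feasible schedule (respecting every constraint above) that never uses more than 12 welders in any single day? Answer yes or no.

The minimum achievable peak is 13; 12 < 13, so no feasible schedule stays within the cap.

no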